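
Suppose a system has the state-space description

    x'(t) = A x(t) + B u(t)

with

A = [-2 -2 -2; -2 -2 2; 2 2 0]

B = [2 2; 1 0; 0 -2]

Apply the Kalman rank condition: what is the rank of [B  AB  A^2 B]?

3

AB = [[-6, 0], [-6, -8], [6, 4]]
A^2B = [[12, 8], [36, 24], [-24, -16]]
Controllability matrix C = [B  AB  A^2B] = [[2, 2, -6, 0, 12, 8], [1, 0, -6, -8, 36, 24], [0, -2, 6, 4, -24, -16]]
Take the 3×3 submatrix of C formed by columns 1, 2, 3: [[2, 2, -6], [1, 0, -6], [0, -2, 6]]. Its determinant is 2·(0·6 - (-6)·(-2)) - 2·(1·6 - (-6)·0) + (-6)·(1·(-2) - 0·0) = 2·(-12) - 2·6 + (-6)·(-2) = -24 ≠ 0.
So rank(C) ≥ 3; since C has 3 rows, rank(C) = 3.
rank(C) = 3 = n, so the pair (A, B) is completely controllable.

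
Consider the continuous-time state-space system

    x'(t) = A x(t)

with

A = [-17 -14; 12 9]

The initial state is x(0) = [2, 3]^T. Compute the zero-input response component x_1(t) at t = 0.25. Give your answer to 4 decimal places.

det(sI - A) = s^2 - (tr A)s + det A, with tr A = (-17) + 9 = -8 and det A = (-17)·9 - (-14)·12 = -153 - (-168) = 15.
So p(s) = det(sI - A) = s^2 + 8s + 15.
Factor s^2 + 8s + 15: two numbers with sum -8 and product 15 are -3 and -5, so s^2 + 8s + 15 = (s + 3)(s + 5).
Hence p(s) = (s + 3) (s + 5), with roots -5, -3.
The eigenvalues -5, -3 are distinct and real, so A is diagonalisable and x(t) = e^{At} x(0) = V diag(e^{λ_i t}) V^{-1} x(0), where the columns of V are the eigenvectors.
λ = -5: A - (-5)I = [[-12, -14], [12, 14]]. Row 1 gives (-12)·v1 + (-14)·v2 = 0, so take v_1 = [7, -6]^T.
λ = -3: A - (-3)I = [[-14, -14], [12, 12]]. Row 1 gives (-14)·v1 + (-14)·v2 = 0, so take v_2 = [-1, 1]^T.
V = [v_1 v_2] = [[7, -1], [-6, 1]] has det V = 1, so V^{-1} = adj(V)/det V = [[1, 1], [6, 7]].
Modal coordinates z(0) = V^{-1} x(0): 1·2 + 1·3 = 5; 6·2 + 7·3 = 33; so z(0) = [5, 33]^T.
x_1(t) = Σ_i (v_i)_1 · z_i(0) · e^{λ_i t} (row 1 of V times the modal terms).
x_1(0.25) = 7·5·e^{-5·0.25} + (-1)·33·e^{-3·0.25} = 35·0.286505 + (-33)·0.472367 = -5.5604.

-5.5604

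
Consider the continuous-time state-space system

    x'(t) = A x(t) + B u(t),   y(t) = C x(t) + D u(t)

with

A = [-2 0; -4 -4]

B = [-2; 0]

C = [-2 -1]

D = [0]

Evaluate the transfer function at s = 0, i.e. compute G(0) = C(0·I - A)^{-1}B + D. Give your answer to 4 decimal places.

1.0000

G(0) = C(-A)^{-1}B + D = -C A^{-1} B + D.
det A = 8, so A^{-1} = (1/8)·adj(A) = [[-1/2, 0], [1/2, -1/4]]
A^{-1} B = [1, -1]^T
C A^{-1} B = -1
G(0) = D - C A^{-1} B = 0 - (-1) = 1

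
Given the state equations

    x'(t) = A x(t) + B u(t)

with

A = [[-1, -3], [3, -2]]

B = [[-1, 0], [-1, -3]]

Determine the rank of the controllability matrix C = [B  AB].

AB = [[4, 9], [-1, 6]]
Controllability matrix C = [B  AB] = [[-1, 0, 4, 9], [-1, -3, -1, 6]]
Take the 2×2 submatrix of C formed by columns 1, 2: [[-1, 0], [-1, -3]]. Its determinant is (-1)·(-3) - 0·(-1) = 3 - 0 = 3 ≠ 0.
So rank(C) ≥ 2; since C has 2 rows, rank(C) = 2.
rank(C) = 2 = n, so the pair (A, B) is completely controllable.

2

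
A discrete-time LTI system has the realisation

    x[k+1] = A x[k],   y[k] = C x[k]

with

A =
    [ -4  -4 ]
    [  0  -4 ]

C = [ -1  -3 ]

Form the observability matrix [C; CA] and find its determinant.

CA = [[4, 16]]
Observability matrix O = [C; CA] = [[-1, -3], [4, 16]]
det(O) = (-1)·16 - (-3)·4 = -16 - (-12) = -4
Since det(O) ≠ 0, rank(O) = 2 and the system is completely observable.

-4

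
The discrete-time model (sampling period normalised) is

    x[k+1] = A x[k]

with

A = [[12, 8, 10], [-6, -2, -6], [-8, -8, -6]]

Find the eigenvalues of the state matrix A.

det(zI - A) = z^3 - (tr A)z^2 + (M11 + M22 + M33)z - det A, where Mii is the 2×2 principal minor of A obtained by deleting row i and column i.
tr A = 12 + (-2) + (-6) = 4; M11 = (-2)·(-6) - (-6)·(-8) = 12 - 48 = -36; M22 = 12·(-6) - 10·(-8) = -72 - (-80) = 8; M33 = 12·(-2) - 8·(-6) = -24 - (-48) = 24; sum of minors = -4.
det A = 12·((-2)·(-6) - (-6)·(-8)) - 8·((-6)·(-6) - (-6)·(-8)) + 10·((-6)·(-8) - (-2)·(-8)) = 12·(-36) - 8·(-12) + 10·32 = -16.
So p(z) = det(zI - A) = z^3 - 4z^2 - 4z + 16.
Rational-root test: any integer root divides 16. Testing small divisors, z = -2 works: p(-2) = -8 + (-16) + 8 + 16 = 0, so (z + 2) is a factor.
Dividing, p(z) = (z + 2)(z^2 - 6z + 8).
Factor z^2 - 6z + 8: two numbers with sum 6 and product 8 are 4 and 2, so z^2 - 6z + 8 = (z - 4)(z - 2).
Hence p(z) = (z - 4) (z - 2) (z + 2), with roots -2, 2, 4.

-2, 2, 4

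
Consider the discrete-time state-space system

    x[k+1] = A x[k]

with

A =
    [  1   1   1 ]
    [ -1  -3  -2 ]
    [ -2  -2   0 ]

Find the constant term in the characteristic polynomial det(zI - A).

4

Expand det(zI - A) for the 3×3 matrix.
p(z) = z^3 + 2z^2 - 4z + 4.
(Check: constant term = det(-A) = (-1)^3 det A = 4; coefficient of z^2 = -tr A = 2.)
The constant term is 4.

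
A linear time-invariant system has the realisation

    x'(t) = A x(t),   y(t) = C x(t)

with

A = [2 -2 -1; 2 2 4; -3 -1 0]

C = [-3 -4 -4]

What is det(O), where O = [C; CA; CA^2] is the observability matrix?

CA = [[-2, 2, -13]]
CA^2 = [[39, 21, 10]]
Observability matrix O = [C; CA; CA^2] = [[-3, -4, -4], [-2, 2, -13], [39, 21, 10]]
Expanding along the first row, det(O) = (-3)·(2·10 - (-13)·21) - (-4)·((-2)·10 - (-13)·39) + (-4)·((-2)·21 - 2·39) = (-3)·293 - (-4)·487 + (-4)·(-120) = 1549
Since det(O) ≠ 0, rank(O) = 3 and the system is completely observable.

1549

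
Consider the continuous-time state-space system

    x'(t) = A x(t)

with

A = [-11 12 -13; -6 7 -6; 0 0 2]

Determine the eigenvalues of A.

-5, 1, 2

det(sI - A) = s^3 - (tr A)s^2 + (M11 + M22 + M33)s - det A, where Mii is the 2×2 principal minor of A obtained by deleting row i and column i.
tr A = (-11) + 7 + 2 = -2; M11 = 7·2 - (-6)·0 = 14 - 0 = 14; M22 = (-11)·2 - (-13)·0 = -22 - 0 = -22; M33 = (-11)·7 - 12·(-6) = -77 - (-72) = -5; sum of minors = -13.
det A = (-11)·(7·2 - (-6)·0) - 12·((-6)·2 - (-6)·0) + (-13)·((-6)·0 - 7·0) = (-11)·14 - 12·(-12) + (-13)·0 = -10.
So p(s) = det(sI - A) = s^3 + 2s^2 - 13s + 10.
Rational-root test: any integer root divides 10. Testing small divisors, s = 1 works: p(1) = 1 + 2 + (-13) + 10 = 0, so (s - 1) is a factor.
Dividing, p(s) = (s - 1)(s^2 + 3s - 10).
Factor s^2 + 3s - 10: two numbers with sum -3 and product -10 are 2 and -5, so s^2 + 3s - 10 = (s - 2)(s + 5).
Hence p(s) = (s - 2) (s - 1) (s + 5), with roots -5, 1, 2.
At least one eigenvalue has non-negative real part, so the system is not asymptotically stable.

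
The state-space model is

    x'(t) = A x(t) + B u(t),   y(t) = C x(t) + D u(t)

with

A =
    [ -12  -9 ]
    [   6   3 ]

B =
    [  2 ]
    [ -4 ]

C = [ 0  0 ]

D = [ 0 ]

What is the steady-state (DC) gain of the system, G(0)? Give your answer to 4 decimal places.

G(0) = C(-A)^{-1}B + D = -C A^{-1} B + D.
det A = 18, so A^{-1} = (1/18)·adj(A) = [[1/6, 1/2], [-1/3, -2/3]]
A^{-1} B = [-5/3, 2]^T
C A^{-1} B = 0
G(0) = D - C A^{-1} B = 0 - (0) = 0

0.0000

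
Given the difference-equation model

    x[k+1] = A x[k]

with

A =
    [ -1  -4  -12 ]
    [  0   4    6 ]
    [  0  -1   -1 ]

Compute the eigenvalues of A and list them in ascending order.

det(zI - A) = z^3 - (tr A)z^2 + (M11 + M22 + M33)z - det A, where Mii is the 2×2 principal minor of A obtained by deleting row i and column i.
tr A = (-1) + 4 + (-1) = 2; M11 = 4·(-1) - 6·(-1) = -4 - (-6) = 2; M22 = (-1)·(-1) - (-12)·0 = 1 - 0 = 1; M33 = (-1)·4 - (-4)·0 = -4 - 0 = -4; sum of minors = -1.
det A = (-1)·(4·(-1) - 6·(-1)) - (-4)·(0·(-1) - 6·0) + (-12)·(0·(-1) - 4·0) = (-1)·2 - (-4)·0 + (-12)·0 = -2.
So p(z) = det(zI - A) = z^3 - 2z^2 - z + 2.
Rational-root test: any integer root divides 2. Testing small divisors, z = -1 works: p(-1) = -1 + (-2) + 1 + 2 = 0, so (z + 1) is a factor.
Dividing, p(z) = (z + 1)(z^2 - 3z + 2).
Factor z^2 - 3z + 2: two numbers with sum 3 and product 2 are 2 and 1, so z^2 - 3z + 2 = (z - 2)(z - 1).
Hence p(z) = (z - 2) (z - 1) (z + 1), with roots -1, 1, 2.

-1, 1, 2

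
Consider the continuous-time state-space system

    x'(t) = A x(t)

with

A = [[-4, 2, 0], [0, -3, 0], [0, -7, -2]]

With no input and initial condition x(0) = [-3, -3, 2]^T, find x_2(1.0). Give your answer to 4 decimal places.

det(sI - A) = s^3 - (tr A)s^2 + (M11 + M22 + M33)s - det A, where Mii is the 2×2 principal minor of A obtained by deleting row i and column i.
tr A = (-4) + (-3) + (-2) = -9; M11 = (-3)·(-2) - 0·(-7) = 6 - 0 = 6; M22 = (-4)·(-2) - 0·0 = 8 - 0 = 8; M33 = (-4)·(-3) - 2·0 = 12 - 0 = 12; sum of minors = 26.
det A = (-4)·((-3)·(-2) - 0·(-7)) - 2·(0·(-2) - 0·0) + 0·(0·(-7) - (-3)·0) = (-4)·6 - 2·0 + 0·0 = -24.
So p(s) = det(sI - A) = s^3 + 9s^2 + 26s + 24.
Rational-root test: any integer root divides 24. Testing small divisors, s = -2 works: p(-2) = -8 + 36 + (-52) + 24 = 0, so (s + 2) is a factor.
Dividing, p(s) = (s + 2)(s^2 + 7s + 12).
Factor s^2 + 7s + 12: two numbers with sum -7 and product 12 are -3 and -4, so s^2 + 7s + 12 = (s + 3)(s + 4).
Hence p(s) = (s + 2) (s + 3) (s + 4), with roots -4, -3, -2.
The eigenvalues -4, -3, -2 are distinct and real, so A is diagonalisable and x(t) = e^{At} x(0) = V diag(e^{λ_i t}) V^{-1} x(0), where the columns of V are the eigenvectors.
λ = -4: A - (-4)I = [[0, 2, 0], [0, 1, 0], [0, -7, 2]]. v must be orthogonal to every row; (row 1) × (row 3) = [4, 0, 0], so take v_1 = [1, 0, 0]^T.
λ = -3: A - (-3)I = [[-1, 2, 0], [0, 0, 0], [0, -7, 1]]. v must be orthogonal to every row; (row 1) × (row 3) = [2, 1, 7], so take v_2 = [2, 1, 7]^T.
λ = -2: A - (-2)I = [[-2, 2, 0], [0, -1, 0], [0, -7, 0]]. v must be orthogonal to every row; (row 1) × (row 2) = [0, 0, 2], so take v_3 = [0, 0, 1]^T.
V = [v_1 v_2 v_3] = [[1, 2, 0], [0, 1, 0], [0, 7, 1]] has det V = 1, so V^{-1} = adj(V)/det V = [[1, -2, 0], [0, 1, 0], [0, -7, 1]].
Modal coordinates z(0) = V^{-1} x(0): 1·(-3) + (-2)·(-3) + 0·2 = 3; 0·(-3) + 1·(-3) + 0·2 = -3; 0·(-3) + (-7)·(-3) + 1·2 = 23; so z(0) = [3, -3, 23]^T.
x_2(t) = Σ_i (v_i)_2 · z_i(0) · e^{λ_i t} (row 2 of V times the modal terms).
x_2(1.0) = 0·3·e^{-4·1.0} + 1·(-3)·e^{-3·1.0} + 0·23·e^{-2·1.0} = 0·0.018316 + (-3)·0.049787 + 0·0.135335 = -0.1494.

-0.1494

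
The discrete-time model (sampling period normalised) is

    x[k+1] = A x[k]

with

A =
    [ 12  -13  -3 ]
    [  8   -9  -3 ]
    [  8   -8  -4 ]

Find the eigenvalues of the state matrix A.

det(zI - A) = z^3 - (tr A)z^2 + (M11 + M22 + M33)z - det A, where Mii is the 2×2 principal minor of A obtained by deleting row i and column i.
tr A = 12 + (-9) + (-4) = -1; M11 = (-9)·(-4) - (-3)·(-8) = 36 - 24 = 12; M22 = 12·(-4) - (-3)·8 = -48 - (-24) = -24; M33 = 12·(-9) - (-13)·8 = -108 - (-104) = -4; sum of minors = -16.
det A = 12·((-9)·(-4) - (-3)·(-8)) - (-13)·(8·(-4) - (-3)·8) + (-3)·(8·(-8) - (-9)·8) = 12·12 - (-13)·(-8) + (-3)·8 = 16.
So p(z) = det(zI - A) = z^3 + z^2 - 16z - 16.
Rational-root test: any integer root divides -16. Testing small divisors, z = -1 works: p(-1) = -1 + 1 + 16 + (-16) = 0, so (z + 1) is a factor.
Dividing, p(z) = (z + 1)(z^2 - 16).
Factor z^2 - 16: two numbers with sum 0 and product -16 are 4 and -4, so z^2 - 16 = (z - 4)(z + 4).
Hence p(z) = (z - 4) (z + 1) (z + 4), with roots -4, -1, 4.

-4, -1, 4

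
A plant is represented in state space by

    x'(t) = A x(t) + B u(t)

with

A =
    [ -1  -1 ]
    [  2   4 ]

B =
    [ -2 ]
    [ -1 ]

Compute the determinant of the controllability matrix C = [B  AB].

19

AB = [[3], [-8]]
Controllability matrix C = [B  AB] = [[-2, 3], [-1, -8]]
det(C) = (-2)·(-8) - 3·(-1) = 16 - (-3) = 19
Since det(C) ≠ 0, rank(C) = 2 and the system is completely controllable.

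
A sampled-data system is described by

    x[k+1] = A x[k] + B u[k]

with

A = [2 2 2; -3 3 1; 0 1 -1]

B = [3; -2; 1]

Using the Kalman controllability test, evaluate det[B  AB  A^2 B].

-887

AB = [[4], [-14], [-3]]
A^2B = [[-26], [-57], [-11]]
Controllability matrix C = [B  AB  A^2B] = [[3, 4, -26], [-2, -14, -57], [1, -3, -11]]
Expanding along the first row, det(C) = 3·((-14)·(-11) - (-57)·(-3)) - 4·((-2)·(-11) - (-57)·1) + (-26)·((-2)·(-3) - (-14)·1) = 3·(-17) - 4·79 + (-26)·20 = -887
Since det(C) ≠ 0, rank(C) = 3 and the system is completely controllable.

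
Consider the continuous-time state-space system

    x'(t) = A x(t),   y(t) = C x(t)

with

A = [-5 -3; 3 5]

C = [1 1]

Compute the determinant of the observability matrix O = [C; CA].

4

CA = [[-2, 2]]
Observability matrix O = [C; CA] = [[1, 1], [-2, 2]]
det(O) = 1·2 - 1·(-2) = 2 - (-2) = 4
Since det(O) ≠ 0, rank(O) = 2 and the system is completely observable.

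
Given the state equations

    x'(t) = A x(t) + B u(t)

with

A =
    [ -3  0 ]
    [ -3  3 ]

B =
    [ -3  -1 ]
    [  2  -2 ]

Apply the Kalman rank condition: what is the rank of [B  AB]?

AB = [[9, 3], [15, -3]]
Controllability matrix C = [B  AB] = [[-3, -1, 9, 3], [2, -2, 15, -3]]
Take the 2×2 submatrix of C formed by columns 1, 2: [[-3, -1], [2, -2]]. Its determinant is (-3)·(-2) - (-1)·2 = 6 - (-2) = 8 ≠ 0.
So rank(C) ≥ 2; since C has 2 rows, rank(C) = 2.
rank(C) = 2 = n, so the pair (A, B) is completely controllable.

2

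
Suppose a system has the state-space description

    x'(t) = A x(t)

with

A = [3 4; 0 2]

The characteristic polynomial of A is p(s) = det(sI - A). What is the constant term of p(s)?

For a 2×2 matrix, det(sI - A) = s^2 - (tr A)s + det A.
tr A = 5, det A = 6.
So p(s) = s^2 - 5s + 6.
The constant term is 6.

6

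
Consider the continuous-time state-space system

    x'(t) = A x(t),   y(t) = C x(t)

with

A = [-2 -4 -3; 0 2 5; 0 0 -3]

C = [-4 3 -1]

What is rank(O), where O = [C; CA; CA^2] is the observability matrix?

2

CA = [[8, 22, 30]]
CA^2 = [[-16, 12, -4]]
Observability matrix O = [C; CA; CA^2] = [[-4, 3, -1], [8, 22, 30], [-16, 12, -4]]
The columns c1, c2, c3 of O are linearly dependent: -c1 - c2 + c3 = 0 (check each entry), so rank(O) ≤ 2.
The 2×2 minor from rows 1, 2, columns 1, 2 is (-4)·22 - 3·8 = -88 - 24 = -112 ≠ 0, so rank(O) = 2.
rank(O) = 2 < n = 3, so the pair (A, C) is not completely observable.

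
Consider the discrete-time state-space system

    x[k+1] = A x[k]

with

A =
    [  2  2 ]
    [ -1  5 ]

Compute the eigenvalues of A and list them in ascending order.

det(zI - A) = z^2 - (tr A)z + det A, with tr A = 2 + 5 = 7 and det A = 2·5 - 2·(-1) = 10 - (-2) = 12.
So p(z) = det(zI - A) = z^2 - 7z + 12.
Factor z^2 - 7z + 12: two numbers with sum 7 and product 12 are 4 and 3, so z^2 - 7z + 12 = (z - 4)(z - 3).
Hence p(z) = (z - 4) (z - 3), with roots 3, 4.

3, 4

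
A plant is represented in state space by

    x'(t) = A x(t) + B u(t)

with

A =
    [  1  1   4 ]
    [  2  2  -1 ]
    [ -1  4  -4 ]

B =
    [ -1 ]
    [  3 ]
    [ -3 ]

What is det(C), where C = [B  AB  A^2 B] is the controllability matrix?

AB = [[-10], [7], [25]]
A^2B = [[97], [-31], [-62]]
Controllability matrix C = [B  AB  A^2B] = [[-1, -10, 97], [3, 7, -31], [-3, 25, -62]]
Expanding along the first row, det(C) = (-1)·(7·(-62) - (-31)·25) - (-10)·(3·(-62) - (-31)·(-3)) + 97·(3·25 - 7·(-3)) = (-1)·341 - (-10)·(-279) + 97·96 = 6181
Since det(C) ≠ 0, rank(C) = 3 and the system is completely controllable.

6181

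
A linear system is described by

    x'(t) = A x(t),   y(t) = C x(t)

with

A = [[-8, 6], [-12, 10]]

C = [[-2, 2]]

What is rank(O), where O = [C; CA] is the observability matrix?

CA = [[-8, 8]]
Observability matrix O = [C; CA] = [[-2, 2], [-8, 8]]
Every row of O is a scalar multiple of row 1 = [-2, 2] (multipliers 1, 4), so the rows span a one-dimensional space.
O ≠ 0, hence rank(O) = 1.
rank(O) = 1 < n = 2, so the pair (A, C) is not completely observable.

1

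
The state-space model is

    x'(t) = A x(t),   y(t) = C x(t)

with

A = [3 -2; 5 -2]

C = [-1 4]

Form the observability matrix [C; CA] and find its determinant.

-62

CA = [[17, -6]]
Observability matrix O = [C; CA] = [[-1, 4], [17, -6]]
det(O) = (-1)·(-6) - 4·17 = 6 - 68 = -62
Since det(O) ≠ 0, rank(O) = 2 and the system is completely observable.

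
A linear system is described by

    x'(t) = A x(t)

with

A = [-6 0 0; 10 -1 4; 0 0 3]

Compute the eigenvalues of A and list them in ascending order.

det(sI - A) = s^3 - (tr A)s^2 + (M11 + M22 + M33)s - det A, where Mii is the 2×2 principal minor of A obtained by deleting row i and column i.
tr A = (-6) + (-1) + 3 = -4; M11 = (-1)·3 - 4·0 = -3 - 0 = -3; M22 = (-6)·3 - 0·0 = -18 - 0 = -18; M33 = (-6)·(-1) - 0·10 = 6 - 0 = 6; sum of minors = -15.
det A = (-6)·((-1)·3 - 4·0) - 0·(10·3 - 4·0) + 0·(10·0 - (-1)·0) = (-6)·(-3) - 0·30 + 0·0 = 18.
So p(s) = det(sI - A) = s^3 + 4s^2 - 15s - 18.
Rational-root test: any integer root divides -18. Testing small divisors, s = -1 works: p(-1) = -1 + 4 + 15 + (-18) = 0, so (s + 1) is a factor.
Dividing, p(s) = (s + 1)(s^2 + 3s - 18).
Factor s^2 + 3s - 18: two numbers with sum -3 and product -18 are 3 and -6, so s^2 + 3s - 18 = (s - 3)(s + 6).
Hence p(s) = (s - 3) (s + 1) (s + 6), with roots -6, -1, 3.
At least one eigenvalue has non-negative real part, so the system is not asymptotically stable.

-6, -1, 3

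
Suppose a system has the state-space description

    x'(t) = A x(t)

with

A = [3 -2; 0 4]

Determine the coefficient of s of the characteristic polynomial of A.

-7

For a 2×2 matrix, det(sI - A) = s^2 - (tr A)s + det A.
tr A = 7, det A = 12.
So p(s) = s^2 - 7s + 12.
The coefficient of s is -7.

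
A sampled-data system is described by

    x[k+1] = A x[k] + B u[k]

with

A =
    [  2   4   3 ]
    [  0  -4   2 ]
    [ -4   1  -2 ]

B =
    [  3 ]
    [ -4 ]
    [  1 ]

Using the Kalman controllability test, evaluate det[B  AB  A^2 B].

AB = [[-7], [18], [-18]]
A^2B = [[4], [-108], [82]]
Controllability matrix C = [B  AB  A^2B] = [[3, -7, 4], [-4, 18, -108], [1, -18, 82]]
Expanding along the first row, det(C) = 3·(18·82 - (-108)·(-18)) - (-7)·((-4)·82 - (-108)·1) + 4·((-4)·(-18) - 18·1) = 3·(-468) - (-7)·(-220) + 4·54 = -2728
Since det(C) ≠ 0, rank(C) = 3 and the system is completely controllable.

-2728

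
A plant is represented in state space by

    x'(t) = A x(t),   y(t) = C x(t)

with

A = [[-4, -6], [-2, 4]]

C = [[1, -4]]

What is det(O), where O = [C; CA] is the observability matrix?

CA = [[4, -22]]
Observability matrix O = [C; CA] = [[1, -4], [4, -22]]
det(O) = 1·(-22) - (-4)·4 = -22 - (-16) = -6
Since det(O) ≠ 0, rank(O) = 2 and the system is completely observable.

-6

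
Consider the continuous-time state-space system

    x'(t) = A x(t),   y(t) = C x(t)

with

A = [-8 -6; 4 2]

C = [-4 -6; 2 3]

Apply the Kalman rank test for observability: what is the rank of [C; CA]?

1

CA = [[8, 12], [-4, -6]]
Observability matrix O = [C; CA] = [[-4, -6], [2, 3], [8, 12], [-4, -6]]
Every row of O is a scalar multiple of row 1 = [-4, -6] (multipliers 1, -1/2, -2, 1), so the rows span a one-dimensional space.
O ≠ 0, hence rank(O) = 1.
rank(O) = 1 < n = 2, so the pair (A, C) is not completely observable.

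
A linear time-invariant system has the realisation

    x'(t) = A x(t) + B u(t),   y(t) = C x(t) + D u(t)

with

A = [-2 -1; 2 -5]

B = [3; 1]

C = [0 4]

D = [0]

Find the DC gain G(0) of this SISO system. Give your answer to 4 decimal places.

2.6667

G(0) = C(-A)^{-1}B + D = -C A^{-1} B + D.
det A = 12, so A^{-1} = (1/12)·adj(A) = [[-5/12, 1/12], [-1/6, -1/6]]
A^{-1} B = [-7/6, -2/3]^T
C A^{-1} B = -8/3
G(0) = D - C A^{-1} B = 0 - (-8/3) = 8/3 ≈ 2.6667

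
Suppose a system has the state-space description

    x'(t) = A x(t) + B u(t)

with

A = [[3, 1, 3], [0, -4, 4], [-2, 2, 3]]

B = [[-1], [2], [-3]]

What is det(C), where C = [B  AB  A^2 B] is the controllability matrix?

4570

AB = [[-10], [-20], [-3]]
A^2B = [[-59], [68], [-29]]
Controllability matrix C = [B  AB  A^2B] = [[-1, -10, -59], [2, -20, 68], [-3, -3, -29]]
Expanding along the first row, det(C) = (-1)·((-20)·(-29) - 68·(-3)) - (-10)·(2·(-29) - 68·(-3)) + (-59)·(2·(-3) - (-20)·(-3)) = (-1)·784 - (-10)·146 + (-59)·(-66) = 4570
Since det(C) ≠ 0, rank(C) = 3 and the system is completely controllable.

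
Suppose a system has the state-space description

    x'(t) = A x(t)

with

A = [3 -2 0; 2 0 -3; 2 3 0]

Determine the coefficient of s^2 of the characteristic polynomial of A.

-3

Expand det(sI - A) for the 3×3 matrix.
p(s) = s^3 - 3s^2 + 13s - 39.
(Check: constant term = det(-A) = (-1)^3 det A = -39; coefficient of s^2 = -tr A = -3.)
The coefficient of s^2 is -3.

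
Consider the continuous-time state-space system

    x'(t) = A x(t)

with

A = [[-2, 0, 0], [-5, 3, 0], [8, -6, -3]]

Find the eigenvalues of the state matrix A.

-3, -2, 3

det(sI - A) = s^3 - (tr A)s^2 + (M11 + M22 + M33)s - det A, where Mii is the 2×2 principal minor of A obtained by deleting row i and column i.
tr A = (-2) + 3 + (-3) = -2; M11 = 3·(-3) - 0·(-6) = -9 - 0 = -9; M22 = (-2)·(-3) - 0·8 = 6 - 0 = 6; M33 = (-2)·3 - 0·(-5) = -6 - 0 = -6; sum of minors = -9.
det A = (-2)·(3·(-3) - 0·(-6)) - 0·((-5)·(-3) - 0·8) + 0·((-5)·(-6) - 3·8) = (-2)·(-9) - 0·15 + 0·6 = 18.
So p(s) = det(sI - A) = s^3 + 2s^2 - 9s - 18.
Rational-root test: any integer root divides -18. Testing small divisors, s = -2 works: p(-2) = -8 + 8 + 18 + (-18) = 0, so (s + 2) is a factor.
Dividing, p(s) = (s + 2)(s^2 - 9).
Factor s^2 - 9: two numbers with sum 0 and product -9 are 3 and -3, so s^2 - 9 = (s - 3)(s + 3).
Hence p(s) = (s - 3) (s + 2) (s + 3), with roots -3, -2, 3.
At least one eigenvalue has non-negative real part, so the system is not asymptotically stable.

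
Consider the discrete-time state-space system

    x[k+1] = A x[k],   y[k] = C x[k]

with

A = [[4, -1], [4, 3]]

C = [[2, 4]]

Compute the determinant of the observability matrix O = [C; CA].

CA = [[24, 10]]
Observability matrix O = [C; CA] = [[2, 4], [24, 10]]
det(O) = 2·10 - 4·24 = 20 - 96 = -76
Since det(O) ≠ 0, rank(O) = 2 and the system is completely observable.

-76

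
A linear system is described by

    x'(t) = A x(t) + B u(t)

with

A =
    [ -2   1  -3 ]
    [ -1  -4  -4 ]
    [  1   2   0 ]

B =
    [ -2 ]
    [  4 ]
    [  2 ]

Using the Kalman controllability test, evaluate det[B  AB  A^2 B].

-3512

AB = [[2], [-22], [6]]
A^2B = [[-44], [62], [-42]]
Controllability matrix C = [B  AB  A^2B] = [[-2, 2, -44], [4, -22, 62], [2, 6, -42]]
Expanding along the first row, det(C) = (-2)·((-22)·(-42) - 62·6) - 2·(4·(-42) - 62·2) + (-44)·(4·6 - (-22)·2) = (-2)·552 - 2·(-292) + (-44)·68 = -3512
Since det(C) ≠ 0, rank(C) = 3 and the system is completely controllable.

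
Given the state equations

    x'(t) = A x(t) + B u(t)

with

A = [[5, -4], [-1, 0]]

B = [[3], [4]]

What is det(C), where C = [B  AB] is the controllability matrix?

-5

AB = [[-1], [-3]]
Controllability matrix C = [B  AB] = [[3, -1], [4, -3]]
det(C) = 3·(-3) - (-1)·4 = -9 - (-4) = -5
Since det(C) ≠ 0, rank(C) = 2 and the system is completely controllable.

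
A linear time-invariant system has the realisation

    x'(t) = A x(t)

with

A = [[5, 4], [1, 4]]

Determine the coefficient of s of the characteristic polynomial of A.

For a 2×2 matrix, det(sI - A) = s^2 - (tr A)s + det A.
tr A = 9, det A = 16.
So p(s) = s^2 - 9s + 16.
The coefficient of s is -9.

-9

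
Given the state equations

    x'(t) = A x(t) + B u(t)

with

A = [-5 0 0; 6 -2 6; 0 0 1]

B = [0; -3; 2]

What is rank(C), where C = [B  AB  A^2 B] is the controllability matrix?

AB = [[0], [18], [2]]
A^2B = [[0], [-24], [2]]
Controllability matrix C = [B  AB  A^2B] = [[0, 0, 0], [-3, 18, -24], [2, 2, 2]]
Row 1 of C is identically zero, so rank(C) ≤ 2.
The 2×2 minor from rows 2, 3, columns 1, 2 is (-3)·2 - 18·2 = -6 - 36 = -42 ≠ 0, so rank(C) = 2.
rank(C) = 2 < n = 3, so the pair (A, B) is not completely controllable.

2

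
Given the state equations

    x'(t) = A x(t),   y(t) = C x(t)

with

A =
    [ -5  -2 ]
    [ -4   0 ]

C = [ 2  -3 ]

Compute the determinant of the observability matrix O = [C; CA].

CA = [[2, -4]]
Observability matrix O = [C; CA] = [[2, -3], [2, -4]]
det(O) = 2·(-4) - (-3)·2 = -8 - (-6) = -2
Since det(O) ≠ 0, rank(O) = 2 and the system is completely observable.

-2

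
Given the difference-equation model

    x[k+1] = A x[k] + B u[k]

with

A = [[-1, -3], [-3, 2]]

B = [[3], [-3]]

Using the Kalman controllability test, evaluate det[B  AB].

AB = [[6], [-15]]
Controllability matrix C = [B  AB] = [[3, 6], [-3, -15]]
det(C) = 3·(-15) - 6·(-3) = -45 - (-18) = -27
Since det(C) ≠ 0, rank(C) = 2 and the system is completely controllable.

-27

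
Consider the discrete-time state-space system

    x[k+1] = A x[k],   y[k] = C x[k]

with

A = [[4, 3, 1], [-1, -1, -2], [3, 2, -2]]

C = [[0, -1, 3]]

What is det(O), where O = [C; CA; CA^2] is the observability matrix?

133

CA = [[10, 7, -4]]
CA^2 = [[21, 15, 4]]
Observability matrix O = [C; CA; CA^2] = [[0, -1, 3], [10, 7, -4], [21, 15, 4]]
Expanding along the first row, det(O) = 0·(7·4 - (-4)·15) - (-1)·(10·4 - (-4)·21) + 3·(10·15 - 7·21) = 0·88 - (-1)·124 + 3·3 = 133
Since det(O) ≠ 0, rank(O) = 3 and the system is completely observable.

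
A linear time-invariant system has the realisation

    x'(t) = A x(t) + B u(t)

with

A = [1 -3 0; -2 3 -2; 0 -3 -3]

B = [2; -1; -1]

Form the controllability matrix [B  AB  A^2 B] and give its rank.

3

AB = [[5], [-5], [6]]
A^2B = [[20], [-37], [-3]]
Controllability matrix C = [B  AB  A^2B] = [[2, 5, 20], [-1, -5, -37], [-1, 6, -3]]
det(C) = 2·((-5)·(-3) - (-37)·6) - 5·((-1)·(-3) - (-37)·(-1)) + 20·((-1)·6 - (-5)·(-1)) = 2·237 - 5·(-34) + 20·(-11) = 424 ≠ 0, so rank(C) = 3.
rank(C) = 3 = n, so the pair (A, B) is completely controllable.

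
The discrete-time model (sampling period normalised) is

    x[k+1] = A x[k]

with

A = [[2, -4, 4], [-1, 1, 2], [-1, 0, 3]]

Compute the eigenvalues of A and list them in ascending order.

1, 2, 3

det(zI - A) = z^3 - (tr A)z^2 + (M11 + M22 + M33)z - det A, where Mii is the 2×2 principal minor of A obtained by deleting row i and column i.
tr A = 2 + 1 + 3 = 6; M11 = 1·3 - 2·0 = 3 - 0 = 3; M22 = 2·3 - 4·(-1) = 6 - (-4) = 10; M33 = 2·1 - (-4)·(-1) = 2 - 4 = -2; sum of minors = 11.
det A = 2·(1·3 - 2·0) - (-4)·((-1)·3 - 2·(-1)) + 4·((-1)·0 - 1·(-1)) = 2·3 - (-4)·(-1) + 4·1 = 6.
So p(z) = det(zI - A) = z^3 - 6z^2 + 11z - 6.
Rational-root test: any integer root divides -6. Testing small divisors, z = 1 works: p(1) = 1 + (-6) + 11 + (-6) = 0, so (z - 1) is a factor.
Dividing, p(z) = (z - 1)(z^2 - 5z + 6).
Factor z^2 - 5z + 6: two numbers with sum 5 and product 6 are 3 and 2, so z^2 - 5z + 6 = (z - 3)(z - 2).
Hence p(z) = (z - 3) (z - 2) (z - 1), with roots 1, 2, 3.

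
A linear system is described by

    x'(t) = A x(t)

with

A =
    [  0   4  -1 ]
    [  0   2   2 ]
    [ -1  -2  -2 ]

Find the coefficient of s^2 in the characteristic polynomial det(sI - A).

0

Expand det(sI - A) for the 3×3 matrix.
p(s) = s^3 - s + 10.
(Check: constant term = det(-A) = (-1)^3 det A = 10; coefficient of s^2 = -tr A = 0.)
The coefficient of s^2 is 0.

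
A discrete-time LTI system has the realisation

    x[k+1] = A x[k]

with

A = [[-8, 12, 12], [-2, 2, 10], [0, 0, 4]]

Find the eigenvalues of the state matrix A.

det(zI - A) = z^3 - (tr A)z^2 + (M11 + M22 + M33)z - det A, where Mii is the 2×2 principal minor of A obtained by deleting row i and column i.
tr A = (-8) + 2 + 4 = -2; M11 = 2·4 - 10·0 = 8 - 0 = 8; M22 = (-8)·4 - 12·0 = -32 - 0 = -32; M33 = (-8)·2 - 12·(-2) = -16 - (-24) = 8; sum of minors = -16.
det A = (-8)·(2·4 - 10·0) - 12·((-2)·4 - 10·0) + 12·((-2)·0 - 2·0) = (-8)·8 - 12·(-8) + 12·0 = 32.
So p(z) = det(zI - A) = z^3 + 2z^2 - 16z - 32.
Rational-root test: any integer root divides -32. Testing small divisors, z = -2 works: p(-2) = -8 + 8 + 32 + (-32) = 0, so (z + 2) is a factor.
Dividing, p(z) = (z + 2)(z^2 - 16).
Factor z^2 - 16: two numbers with sum 0 and product -16 are 4 and -4, so z^2 - 16 = (z - 4)(z + 4).
Hence p(z) = (z - 4) (z + 2) (z + 4), with roots -4, -2, 4.

-4, -2, 4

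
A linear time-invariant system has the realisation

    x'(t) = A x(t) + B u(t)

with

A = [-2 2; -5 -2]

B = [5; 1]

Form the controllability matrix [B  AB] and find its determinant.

AB = [[-8], [-27]]
Controllability matrix C = [B  AB] = [[5, -8], [1, -27]]
det(C) = 5·(-27) - (-8)·1 = -135 - (-8) = -127
Since det(C) ≠ 0, rank(C) = 2 and the system is completely controllable.

-127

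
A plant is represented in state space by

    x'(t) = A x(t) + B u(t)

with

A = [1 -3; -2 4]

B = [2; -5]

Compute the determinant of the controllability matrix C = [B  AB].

37

AB = [[17], [-24]]
Controllability matrix C = [B  AB] = [[2, 17], [-5, -24]]
det(C) = 2·(-24) - 17·(-5) = -48 - (-85) = 37
Since det(C) ≠ 0, rank(C) = 2 and the system is completely controllable.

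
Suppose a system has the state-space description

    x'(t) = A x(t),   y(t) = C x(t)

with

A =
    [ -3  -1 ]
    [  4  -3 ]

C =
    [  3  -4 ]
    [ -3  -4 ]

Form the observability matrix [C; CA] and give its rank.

CA = [[-25, 9], [-7, 15]]
Observability matrix O = [C; CA] = [[3, -4], [-3, -4], [-25, 9], [-7, 15]]
Take the 2×2 submatrix of O formed by rows 1, 2: [[3, -4], [-3, -4]]. Its determinant is 3·(-4) - (-4)·(-3) = -12 - 12 = -24 ≠ 0.
So rank(O) ≥ 2; since O has 2 columns, rank(O) = 2.
rank(O) = 2 = n, so the pair (A, C) is completely observable.

2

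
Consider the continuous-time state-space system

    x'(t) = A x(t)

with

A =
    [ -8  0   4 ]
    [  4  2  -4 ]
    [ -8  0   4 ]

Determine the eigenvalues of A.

det(sI - A) = s^3 - (tr A)s^2 + (M11 + M22 + M33)s - det A, where Mii is the 2×2 principal minor of A obtained by deleting row i and column i.
tr A = (-8) + 2 + 4 = -2; M11 = 2·4 - (-4)·0 = 8 - 0 = 8; M22 = (-8)·4 - 4·(-8) = -32 - (-32) = 0; M33 = (-8)·2 - 0·4 = -16 - 0 = -16; sum of minors = -8.
det A = (-8)·(2·4 - (-4)·0) - 0·(4·4 - (-4)·(-8)) + 4·(4·0 - 2·(-8)) = (-8)·8 - 0·(-16) + 4·16 = 0.
So p(s) = det(sI - A) = s^3 + 2s^2 - 8s.
The constant term is 0, so p(s) = s(s^2 + 2s - 8).
Factor s^2 + 2s - 8: two numbers with sum -2 and product -8 are 2 and -4, so s^2 + 2s - 8 = (s - 2)(s + 4).
Hence p(s) = s (s - 2) (s + 4), with roots -4, 0, 2.
At least one eigenvalue has non-negative real part, so the system is not asymptotically stable.

-4, 0, 2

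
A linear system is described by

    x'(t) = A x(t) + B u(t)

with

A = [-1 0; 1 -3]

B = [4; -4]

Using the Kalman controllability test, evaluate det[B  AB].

AB = [[-4], [16]]
Controllability matrix C = [B  AB] = [[4, -4], [-4, 16]]
det(C) = 4·16 - (-4)·(-4) = 64 - 16 = 48
Since det(C) ≠ 0, rank(C) = 2 and the system is completely controllable.

48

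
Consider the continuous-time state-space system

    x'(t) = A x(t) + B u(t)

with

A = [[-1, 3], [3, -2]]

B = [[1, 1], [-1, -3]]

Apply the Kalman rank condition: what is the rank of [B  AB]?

2

AB = [[-4, -10], [5, 9]]
Controllability matrix C = [B  AB] = [[1, 1, -4, -10], [-1, -3, 5, 9]]
Take the 2×2 submatrix of C formed by columns 1, 2: [[1, 1], [-1, -3]]. Its determinant is 1·(-3) - 1·(-1) = -3 - (-1) = -2 ≠ 0.
So rank(C) ≥ 2; since C has 2 rows, rank(C) = 2.
rank(C) = 2 = n, so the pair (A, B) is completely controllable.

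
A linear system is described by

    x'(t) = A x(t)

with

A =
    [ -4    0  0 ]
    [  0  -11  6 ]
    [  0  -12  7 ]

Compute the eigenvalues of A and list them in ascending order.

-5, -4, 1

det(sI - A) = s^3 - (tr A)s^2 + (M11 + M22 + M33)s - det A, where Mii is the 2×2 principal minor of A obtained by deleting row i and column i.
tr A = (-4) + (-11) + 7 = -8; M11 = (-11)·7 - 6·(-12) = -77 - (-72) = -5; M22 = (-4)·7 - 0·0 = -28 - 0 = -28; M33 = (-4)·(-11) - 0·0 = 44 - 0 = 44; sum of minors = 11.
det A = (-4)·((-11)·7 - 6·(-12)) - 0·(0·7 - 6·0) + 0·(0·(-12) - (-11)·0) = (-4)·(-5) - 0·0 + 0·0 = 20.
So p(s) = det(sI - A) = s^3 + 8s^2 + 11s - 20.
Rational-root test: any integer root divides -20. Testing small divisors, s = 1 works: p(1) = 1 + 8 + 11 + (-20) = 0, so (s - 1) is a factor.
Dividing, p(s) = (s - 1)(s^2 + 9s + 20).
Factor s^2 + 9s + 20: two numbers with sum -9 and product 20 are -4 and -5, so s^2 + 9s + 20 = (s + 4)(s + 5).
Hence p(s) = (s - 1) (s + 4) (s + 5), with roots -5, -4, 1.
At least one eigenvalue has non-negative real part, so the system is not asymptotically stable.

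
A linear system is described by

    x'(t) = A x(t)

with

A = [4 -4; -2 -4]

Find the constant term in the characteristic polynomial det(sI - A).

-24

For a 2×2 matrix, det(sI - A) = s^2 - (tr A)s + det A.
tr A = 0, det A = -24.
So p(s) = s^2 - 24.
The constant term is -24.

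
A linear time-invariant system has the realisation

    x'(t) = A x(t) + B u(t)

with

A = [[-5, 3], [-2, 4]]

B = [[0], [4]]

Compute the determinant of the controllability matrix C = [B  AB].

AB = [[12], [16]]
Controllability matrix C = [B  AB] = [[0, 12], [4, 16]]
det(C) = 0·16 - 12·4 = 0 - 48 = -48
Since det(C) ≠ 0, rank(C) = 2 and the system is completely controllable.

-48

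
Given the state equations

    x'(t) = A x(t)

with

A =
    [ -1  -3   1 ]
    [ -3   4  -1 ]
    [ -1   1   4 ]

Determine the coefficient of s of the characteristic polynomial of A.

1

Expand det(sI - A) for the 3×3 matrix.
p(s) = s^3 - 7s^2 + s + 55.
(Check: constant term = det(-A) = (-1)^3 det A = 55; coefficient of s^2 = -tr A = -7.)
The coefficient of s is 1.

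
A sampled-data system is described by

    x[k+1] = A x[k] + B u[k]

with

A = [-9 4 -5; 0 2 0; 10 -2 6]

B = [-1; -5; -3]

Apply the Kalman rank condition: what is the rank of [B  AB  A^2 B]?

2

AB = [[4], [-10], [-18]]
A^2B = [[14], [-20], [-48]]
Controllability matrix C = [B  AB  A^2B] = [[-1, 4, 14], [-5, -10, -20], [-3, -18, -48]]
The rows r1, r2, r3 of C are linearly dependent: 2·r1 - r2 + r3 = 0 (check each entry), so rank(C) ≤ 2.
The 2×2 minor from rows 1, 2, columns 1, 2 is (-1)·(-10) - 4·(-5) = 10 - (-20) = 30 ≠ 0, so rank(C) = 2.
rank(C) = 2 < n = 3, so the pair (A, B) is not completely controllable.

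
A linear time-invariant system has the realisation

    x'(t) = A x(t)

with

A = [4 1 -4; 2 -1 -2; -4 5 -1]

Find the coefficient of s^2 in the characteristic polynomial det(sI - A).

Expand det(sI - A) for the 3×3 matrix.
p(s) = s^3 - 2s^2 - 15s - 30.
(Check: constant term = det(-A) = (-1)^3 det A = -30; coefficient of s^2 = -tr A = -2.)
The coefficient of s^2 is -2.

-2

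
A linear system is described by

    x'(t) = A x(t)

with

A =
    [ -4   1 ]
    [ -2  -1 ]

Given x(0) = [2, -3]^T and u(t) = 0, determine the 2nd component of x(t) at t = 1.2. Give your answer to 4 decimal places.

-0.7159

det(sI - A) = s^2 - (tr A)s + det A, with tr A = (-4) + (-1) = -5 and det A = (-4)·(-1) - 1·(-2) = 4 - (-2) = 6.
So p(s) = det(sI - A) = s^2 + 5s + 6.
Factor s^2 + 5s + 6: two numbers with sum -5 and product 6 are -2 and -3, so s^2 + 5s + 6 = (s + 2)(s + 3).
Hence p(s) = (s + 2) (s + 3), with roots -3, -2.
The eigenvalues -3, -2 are distinct and real, so A is diagonalisable and x(t) = e^{At} x(0) = V diag(e^{λ_i t}) V^{-1} x(0), where the columns of V are the eigenvectors.
λ = -3: A - (-3)I = [[-1, 1], [-2, 2]]. Row 1 gives (-1)·v1 + 1·v2 = 0, so take v_1 = [1, 1]^T.
λ = -2: A - (-2)I = [[-2, 1], [-2, 1]]. Row 1 gives (-2)·v1 + 1·v2 = 0, so take v_2 = [-1, -2]^T.
V = [v_1 v_2] = [[1, -1], [1, -2]] has det V = -1, so V^{-1} = adj(V)/det V = [[2, -1], [1, -1]].
Modal coordinates z(0) = V^{-1} x(0): 2·2 + (-1)·(-3) = 7; 1·2 + (-1)·(-3) = 5; so z(0) = [7, 5]^T.
x_2(t) = Σ_i (v_i)_2 · z_i(0) · e^{λ_i t} (row 2 of V times the modal terms).
x_2(1.2) = 1·7·e^{-3·1.2} + (-2)·5·e^{-2·1.2} = 7·0.027324 + (-10)·0.090718 = -0.7159.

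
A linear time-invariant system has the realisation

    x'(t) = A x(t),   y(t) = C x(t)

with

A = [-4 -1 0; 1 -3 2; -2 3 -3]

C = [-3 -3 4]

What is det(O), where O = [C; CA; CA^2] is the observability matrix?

CA = [[1, 24, -18]]
CA^2 = [[56, -127, 102]]
Observability matrix O = [C; CA; CA^2] = [[-3, -3, 4], [1, 24, -18], [56, -127, 102]]
Expanding along the first row, det(O) = (-3)·(24·102 - (-18)·(-127)) - (-3)·(1·102 - (-18)·56) + 4·(1·(-127) - 24·56) = (-3)·162 - (-3)·1110 + 4·(-1471) = -3040
Since det(O) ≠ 0, rank(O) = 3 and the system is completely observable.

-3040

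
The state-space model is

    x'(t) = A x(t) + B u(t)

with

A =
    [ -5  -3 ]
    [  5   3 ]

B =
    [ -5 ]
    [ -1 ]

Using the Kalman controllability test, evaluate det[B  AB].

AB = [[28], [-28]]
Controllability matrix C = [B  AB] = [[-5, 28], [-1, -28]]
det(C) = (-5)·(-28) - 28·(-1) = 140 - (-28) = 168
Since det(C) ≠ 0, rank(C) = 2 and the system is completely controllable.

168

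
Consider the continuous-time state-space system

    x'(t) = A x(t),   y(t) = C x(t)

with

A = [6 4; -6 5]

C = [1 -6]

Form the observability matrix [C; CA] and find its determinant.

CA = [[42, -26]]
Observability matrix O = [C; CA] = [[1, -6], [42, -26]]
det(O) = 1·(-26) - (-6)·42 = -26 - (-252) = 226
Since det(O) ≠ 0, rank(O) = 2 and the system is completely observable.

226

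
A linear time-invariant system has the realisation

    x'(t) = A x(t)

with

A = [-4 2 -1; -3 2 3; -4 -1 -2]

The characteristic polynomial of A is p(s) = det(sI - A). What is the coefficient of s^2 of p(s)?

Expand det(sI - A) for the 3×3 matrix.
p(s) = s^3 + 4s^2 + s + 43.
(Check: constant term = det(-A) = (-1)^3 det A = 43; coefficient of s^2 = -tr A = 4.)
The coefficient of s^2 is 4.

4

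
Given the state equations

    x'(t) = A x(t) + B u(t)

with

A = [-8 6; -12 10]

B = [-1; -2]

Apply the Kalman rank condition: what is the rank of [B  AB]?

1

AB = [[-4], [-8]]
Controllability matrix C = [B  AB] = [[-1, -4], [-2, -8]]
Every column of C is a scalar multiple of column 1 = [-1, -2] (multipliers 1, 4), so the columns span a one-dimensional space.
C ≠ 0, hence rank(C) = 1.
rank(C) = 1 < n = 2, so the pair (A, B) is not completely controllable.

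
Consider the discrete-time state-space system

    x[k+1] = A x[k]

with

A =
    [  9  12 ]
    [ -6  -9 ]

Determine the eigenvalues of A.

-3, 3

det(zI - A) = z^2 - (tr A)z + det A, with tr A = 9 + (-9) = 0 and det A = 9·(-9) - 12·(-6) = -81 - (-72) = -9.
So p(z) = det(zI - A) = z^2 - 9.
Factor z^2 - 9: two numbers with sum 0 and product -9 are 3 and -3, so z^2 - 9 = (z - 3)(z + 3).
Hence p(z) = (z - 3) (z + 3), with roots -3, 3.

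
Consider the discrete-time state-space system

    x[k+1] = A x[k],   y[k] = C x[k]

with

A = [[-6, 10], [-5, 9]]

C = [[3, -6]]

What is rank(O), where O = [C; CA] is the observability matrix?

1

CA = [[12, -24]]
Observability matrix O = [C; CA] = [[3, -6], [12, -24]]
Every row of O is a scalar multiple of row 1 = [3, -6] (multipliers 1, 4), so the rows span a one-dimensional space.
O ≠ 0, hence rank(O) = 1.
rank(O) = 1 < n = 2, so the pair (A, C) is not completely observable.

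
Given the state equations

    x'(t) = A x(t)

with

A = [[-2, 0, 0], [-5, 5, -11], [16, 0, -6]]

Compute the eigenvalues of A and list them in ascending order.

-6, -2, 5

det(sI - A) = s^3 - (tr A)s^2 + (M11 + M22 + M33)s - det A, where Mii is the 2×2 principal minor of A obtained by deleting row i and column i.
tr A = (-2) + 5 + (-6) = -3; M11 = 5·(-6) - (-11)·0 = -30 - 0 = -30; M22 = (-2)·(-6) - 0·16 = 12 - 0 = 12; M33 = (-2)·5 - 0·(-5) = -10 - 0 = -10; sum of minors = -28.
det A = (-2)·(5·(-6) - (-11)·0) - 0·((-5)·(-6) - (-11)·16) + 0·((-5)·0 - 5·16) = (-2)·(-30) - 0·206 + 0·(-80) = 60.
So p(s) = det(sI - A) = s^3 + 3s^2 - 28s - 60.
Rational-root test: any integer root divides -60. Testing small divisors, s = -2 works: p(-2) = -8 + 12 + 56 + (-60) = 0, so (s + 2) is a factor.
Dividing, p(s) = (s + 2)(s^2 + s - 30).
Factor s^2 + s - 30: two numbers with sum -1 and product -30 are 5 and -6, so s^2 + s - 30 = (s - 5)(s + 6).
Hence p(s) = (s - 5) (s + 2) (s + 6), with roots -6, -2, 5.
At least one eigenvalue has non-negative real part, so the system is not asymptotically stable.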